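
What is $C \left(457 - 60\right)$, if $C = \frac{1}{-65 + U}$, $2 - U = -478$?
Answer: $\frac{397}{415} \approx 0.95663$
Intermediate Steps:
$U = 480$ ($U = 2 - -478 = 2 + 478 = 480$)
$C = \frac{1}{415}$ ($C = \frac{1}{-65 + 480} = \frac{1}{415} \approx 0.0024096$)
$C \left(457 - 60\right) = \frac{457 - 60}{415} = \frac{1}{415} \cdot 397 = \frac{397}{415}$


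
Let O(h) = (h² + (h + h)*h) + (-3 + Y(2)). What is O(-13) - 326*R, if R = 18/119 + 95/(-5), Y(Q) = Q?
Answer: 791432/119 ≈ 6650.7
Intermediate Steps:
O(h) = -1 + 3*h² (O(h) = (h² + (h + h)*h) + (-3 + 2) = (h² + (2*h)*h) - 1 = (h² + 2*h²) - 1 = 3*h² - 1 = -1 + 3*h²)
R = -2243/119 (R = 18*(1/119) + 95*(-⅕) = 18/119 - 19 = -2243/119 ≈ -18.849)
O(-13) - 326*R = (-1 + 3*(-13)²) - 326*(-2243/119) = (-1 + 3*169) + 731218/119 = (-1 + 507) + 731218/119 = 506 + 731218/119 = 791432/119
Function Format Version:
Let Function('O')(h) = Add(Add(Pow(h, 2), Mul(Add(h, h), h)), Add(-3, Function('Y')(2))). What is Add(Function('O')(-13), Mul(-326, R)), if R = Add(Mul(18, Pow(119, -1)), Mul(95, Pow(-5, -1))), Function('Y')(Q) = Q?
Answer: Rational(791432, 119) ≈ 6650.7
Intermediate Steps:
Function('O')(h) = Add(-1, Mul(3, Pow(h, 2))) (Function('O')(h) = Add(Add(Pow(h, 2), Mul(Add(h, h), h)), Add(-3, 2)) = Add(Add(Pow(h, 2), Mul(Mul(2, h), h)), -1) = Add(Add(Pow(h, 2), Mul(2, Pow(h, 2))), -1) = Add(Mul(3, Pow(h, 2)), -1) = Add(-1, Mul(3, Pow(h, 2))))
R = Rational(-2243, 119) (R = Add(Mul(18, Rational(1, 119)), Mul(95, Rational(-1, 5))) = Add(Rational(18, 119), -19) = Rational(-2243, 119) ≈ -18.849)
Add(Function('O')(-13), Mul(-326, R)) = Add(Add(-1, Mul(3, Pow(-13, 2))), Mul(-326, Rational(-2243, 119))) = Add(Add(-1, Mul(3, 169)), Rational(731218, 119)) = Add(Add(-1, 507), Rational(731218, 119)) = Add(506, Rational(731218, 119)) = Rational(791432, 119)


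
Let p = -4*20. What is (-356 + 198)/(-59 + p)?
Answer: 158/139 ≈ 1.1367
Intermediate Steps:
p = -80
(-356 + 198)/(-59 + p) = (-356 + 198)/(-59 - 80) = -158/(-139) = -158*(-1/139) = 158/139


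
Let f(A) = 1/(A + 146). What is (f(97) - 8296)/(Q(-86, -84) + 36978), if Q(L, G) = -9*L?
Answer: -2015927/9173736 ≈ -0.21975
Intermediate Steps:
f(A) = 1/(146 + A)
(f(97) - 8296)/(Q(-86, -84) + 36978) = (1/(146 + 97) - 8296)/(-9*(-86) + 36978) = (1/243 - 8296)/(774 + 36978) = (1/243 - 8296)/37752 = -2015927/243*1/37752 = -2015927/9173736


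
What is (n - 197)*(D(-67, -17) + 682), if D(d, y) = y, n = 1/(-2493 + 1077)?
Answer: -185503745/1416 ≈ -1.3101e+5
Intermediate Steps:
n = -1/1416 (n = 1/(-1416) = -1/1416 ≈ -0.00070621)
(n - 197)*(D(-67, -17) + 682) = (-1/1416 - 197)*(-17 + 682) = -278953/1416*665 = -185503745/1416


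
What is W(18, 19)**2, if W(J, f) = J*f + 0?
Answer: 116964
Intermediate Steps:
W(J, f) = J*f
W(18, 19)**2 = (18*19)**2 = 342**2 = 116964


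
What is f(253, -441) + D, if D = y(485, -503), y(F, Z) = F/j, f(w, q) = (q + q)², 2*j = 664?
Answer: 258271253/332 ≈ 7.7793e+5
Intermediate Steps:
j = 332 (j = (½)*664 = 332)
f(w, q) = 4*q² (f(w, q) = (2*q)² = 4*q²)
y(F, Z) = F/332
D = 485/332 (D = (1/332)*485 = 485/332 ≈ 1.4608)
f(253, -441) + D = 4*(-441)² + 485/332 = 4*194481 + 485/332 = 777924 + 485/332 = 258271253/332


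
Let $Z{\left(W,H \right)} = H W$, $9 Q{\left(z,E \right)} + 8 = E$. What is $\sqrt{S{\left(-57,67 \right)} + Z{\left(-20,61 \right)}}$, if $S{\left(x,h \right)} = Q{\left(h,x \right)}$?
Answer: $\frac{47 i \sqrt{5}}{3} \approx 35.032 i$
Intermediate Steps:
$Q{\left(z,E \right)} = - \frac{8}{9} + \frac{E}{9}$
$S{\left(x,h \right)} = - \frac{8}{9} + \frac{x}{9}$
$\sqrt{S{\left(-57,67 \right)} + Z{\left(-20,61 \right)}} = \sqrt{\left(- \frac{8}{9} + \frac{1}{9} \left(-57\right)\right) + 61 \left(-20\right)} = \sqrt{\left(- \frac{8}{9} - \frac{19}{3}\right) - 1220} = \sqrt{- \frac{65}{9} - 1220} = \sqrt{- \frac{11045}{9}} = \frac{47 i \sqrt{5}}{3}$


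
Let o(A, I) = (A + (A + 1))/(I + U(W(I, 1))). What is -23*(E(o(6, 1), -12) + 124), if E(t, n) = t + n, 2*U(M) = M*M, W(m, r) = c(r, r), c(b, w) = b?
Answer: -8326/3 ≈ -2775.3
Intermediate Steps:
W(m, r) = r
U(M) = M²/2 (U(M) = (M*M)/2 = M²/2)
o(A, I) = (1 + 2*A)/(½ + I) (o(A, I) = (A + (A + 1))/(I + (½)*1²) = (A + (1 + A))/(I + (½)*1) = (1 + 2*A)/(I + ½) = (1 + 2*A)/(½ + I))
E(t, n) = n + t
-23*(E(o(6, 1), -12) + 124) = -23*((-12 + 2*(1 + 2*6)/(1 + 2*1)) + 124) = -23*((-12 + 2*(1 + 12)/(1 + 2)) + 124) = -23*((-12 + 2*13/3) + 124) = -23*((-12 + 2*(⅓)*13) + 124) = -23*((-12 + 26/3) + 124) = -23*(-10/3 + 124) = -23*362/3 = -8326/3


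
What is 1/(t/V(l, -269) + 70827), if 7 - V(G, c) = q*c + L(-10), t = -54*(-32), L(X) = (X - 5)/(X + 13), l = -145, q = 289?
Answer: 77753/5507013459 ≈ 1.4119e-5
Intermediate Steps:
L(X) = (-5 + X)/(13 + X)
t = 1728
V(G, c) = 12 - 289*c (V(G, c) = 7 - (289*c + (-5 - 10)/(13 - 10)) = 7 - (289*c - 15/3) = 7 - (289*c + (⅓)*(-15)) = 7 - (289*c - 5) = 7 - (-5 + 289*c) = 7 + (5 - 289*c) = 12 - 289*c)
1/(t/V(l, -269) + 70827) = 1/(1728/(12 - 289*(-269)) + 70827) = 1/(1728/(12 + 77741) + 70827) = 1/(1728/77753 + 70827) = 1/(5507013459/77753) = 77753/5507013459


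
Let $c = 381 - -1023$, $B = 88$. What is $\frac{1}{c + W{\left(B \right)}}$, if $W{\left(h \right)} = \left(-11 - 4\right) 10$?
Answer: $\frac{1}{1254} \approx 0.00079745$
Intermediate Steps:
$W{\left(h \right)} = -150$ ($W{\left(h \right)} = \left(-15\right) 10 = -150$)
$c = 1404$ ($c = 381 + 1023 = 1404$)
$\frac{1}{c + W{\left(B \right)}} = \frac{1}{1404 - 150} = \frac{1}{1254}$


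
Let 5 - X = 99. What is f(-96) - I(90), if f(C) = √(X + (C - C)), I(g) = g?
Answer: -90 + I*√94 ≈ -90.0 + 9.6954*I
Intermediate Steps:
X = -94 (X = 5 - 1*99 = 5 - 99 = -94)
f(C) = I*√94 (f(C) = √(-94 + (C - C)) = √(-94 + 0) = √(-94) = I*√94)
f(-96) - I(90) = I*√94 - 1*90 = I*√94 - 90 = -90 + I*√94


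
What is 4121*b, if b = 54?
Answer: 222534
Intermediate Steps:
4121*b = 4121*54 = 222534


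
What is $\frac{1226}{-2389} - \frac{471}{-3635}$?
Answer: $- \frac{3331291}{8684015} \approx -0.38361$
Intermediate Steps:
$\frac{1226}{-2389} - \frac{471}{-3635} = 1226 \left(- \frac{1}{2389}\right) - - \frac{471}{3635} = - \frac{1226}{2389} + \frac{471}{3635} = - \frac{3331291}{8684015}$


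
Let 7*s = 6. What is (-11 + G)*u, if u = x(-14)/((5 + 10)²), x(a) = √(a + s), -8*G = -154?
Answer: 11*I*√161/1050 ≈ 0.13293*I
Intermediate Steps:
G = 77/4 (G = -⅛*(-154) = 77/4 ≈ 19.250)
s = 6/7 (s = (⅐)*6 = 6/7 ≈ 0.85714)
x(a) = √(6/7 + a) (x(a) = √(a + 6/7) = √(6/7 + a))
u = 2*I*√161/1575 (u = (√(42 + 49*(-14))/7)/((5 + 10)²) = (√(42 - 686)/7)/(15²) = (√(-644)/7)/225 = ((2*I*√161)/7)*(1/225) = (2*I*√161/7)*(1/225) = 2*I*√161/1575 ≈ 0.016112*I)
(-11 + G)*u = (-11 + 77/4)*(2*I*√161/1575) = 33*(2*I*√161/1575)/4 = 11*I*√161/1050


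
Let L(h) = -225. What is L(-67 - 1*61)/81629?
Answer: -225/81629 ≈ -0.0027564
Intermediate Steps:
L(-67 - 1*61)/81629 = -225/81629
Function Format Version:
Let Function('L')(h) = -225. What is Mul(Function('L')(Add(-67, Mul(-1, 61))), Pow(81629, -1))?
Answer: Rational(-225, 81629) ≈ -0.0027564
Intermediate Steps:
Mul(Function('L')(Add(-67, Mul(-1, 61))), Pow(81629, -1)) = Mul(-225, Pow(81629, -1)) = Mul(-225, Rational(1, 81629)) = Rational(-225, 81629)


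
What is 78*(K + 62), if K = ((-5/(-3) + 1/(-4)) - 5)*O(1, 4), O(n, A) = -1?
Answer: 10231/2 ≈ 5115.5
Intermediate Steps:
K = 43/12 (K = ((-5/(-3) + 1/(-4)) - 5)*(-1) = ((-5*(-⅓) + 1*(-¼)) - 5)*(-1) = ((5/3 - ¼) - 5)*(-1) = (17/12 - 5)*(-1) = -43/12*(-1) = 43/12 ≈ 3.5833)
78*(K + 62) = 78*(43/12 + 62) = 78*(787/12) = 10231/2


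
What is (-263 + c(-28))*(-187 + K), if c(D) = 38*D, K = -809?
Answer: 1321692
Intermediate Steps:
(-263 + c(-28))*(-187 + K) = (-263 + 38*(-28))*(-187 - 809) = (-263 - 1064)*(-996) = -1327*(-996) = 1321692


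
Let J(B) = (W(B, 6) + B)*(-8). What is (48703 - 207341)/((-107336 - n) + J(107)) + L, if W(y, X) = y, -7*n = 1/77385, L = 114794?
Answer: 6781054338886456/59070756359 ≈ 1.1480e+5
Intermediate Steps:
n = -1/541695 (n = -⅐/77385 = -⅐*1/77385 = -1/541695 ≈ -1.8461e-6)
J(B) = -16*B (J(B) = (B + B)*(-8) = (2*B)*(-8) = -16*B)
(48703 - 207341)/((-107336 - n) + J(107)) + L = (48703 - 207341)/((-107336 - 1*(-1/541695)) - 16*107) + 114794 = -158638/((-107336 + 1/541695) - 1712) + 114794 = -158638/(-58143374519/541695 - 1712) + 114794 = -158638/(-59070756359/541695) + 114794 = -158638*(-541695/59070756359) + 114794 = 85933411410/59070756359 + 114794 = 6781054338886456/59070756359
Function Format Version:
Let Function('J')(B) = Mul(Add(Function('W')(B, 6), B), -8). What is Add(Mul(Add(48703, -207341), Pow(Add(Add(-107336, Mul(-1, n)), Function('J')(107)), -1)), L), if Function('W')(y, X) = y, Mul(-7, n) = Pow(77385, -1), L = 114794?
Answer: Rational(6781054338886456, 59070756359) ≈ 1.1480e+5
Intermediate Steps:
n = Rational(-1, 541695) (n = Mul(Rational(-1, 7), Pow(77385, -1)) = Mul(Rational(-1, 7), Rational(1, 77385)) = Rational(-1, 541695) ≈ -1.8461e-6)
Function('J')(B) = Mul(-16, B) (Function('J')(B) = Mul(Add(B, B), -8) = Mul(Mul(2, B), -8) = Mul(-16, B))
Add(Mul(Add(48703, -207341), Pow(Add(Add(-107336, Mul(-1, n)), Function('J')(107)), -1)), L) = Add(Mul(Add(48703, -207341), Pow(Add(Add(-107336, Mul(-1, Rational(-1, 541695))), Mul(-16, 107)), -1)), 114794) = Add(Mul(-158638, Pow(Add(Add(-107336, Rational(1, 541695)), -1712), -1)), 114794) = Add(Mul(-158638, Pow(Add(Rational(-58143374519, 541695), -1712), -1)), 114794) = Add(Mul(-158638, Pow(Rational(-59070756359, 541695), -1)), 114794) = Add(Mul(-158638, Rational(-541695, 59070756359)), 114794) = Add(Rational(85933411410, 59070756359), 114794) = Rational(6781054338886456, 59070756359)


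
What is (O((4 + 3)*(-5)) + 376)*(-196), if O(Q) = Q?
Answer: -66836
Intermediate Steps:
(O((4 + 3)*(-5)) + 376)*(-196) = ((4 + 3)*(-5) + 376)*(-196) = (7*(-5) + 376)*(-196) = (-35 + 376)*(-196) = 341*(-196) = -66836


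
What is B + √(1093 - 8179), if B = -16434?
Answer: -16434 + I*√7086 ≈ -16434.0 + 84.178*I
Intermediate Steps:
B + √(1093 - 8179) = -16434 + √(1093 - 8179) = -16434 + √(-7086) = -16434 + I*√7086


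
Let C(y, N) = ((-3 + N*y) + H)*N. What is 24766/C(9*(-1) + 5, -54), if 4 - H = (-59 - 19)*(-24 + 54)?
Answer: -12383/69039 ≈ -0.17936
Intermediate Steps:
H = 2344 (H = 4 - (-59 - 19)*(-24 + 54) = 4 - (-78)*30 = 4 - 1*(-2340) = 4 + 2340 = 2344)
C(y, N) = N*(2341 + N*y) (C(y, N) = ((-3 + N*y) + 2344)*N = (2341 + N*y)*N = N*(2341 + N*y))
24766/C(9*(-1) + 5, -54) = 24766/((-54*(2341 - 54*(9*(-1) + 5)))) = 24766/((-54*(2341 - 54*(-9 + 5)))) = 24766/((-54*(2341 - 54*(-4)))) = 24766/((-54*(2341 + 216))) = 24766/((-54*2557)) = 24766/(-138078) = 24766*(-1/138078) = -12383/69039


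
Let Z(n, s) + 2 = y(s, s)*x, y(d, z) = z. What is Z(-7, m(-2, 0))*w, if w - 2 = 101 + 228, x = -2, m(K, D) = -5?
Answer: 2648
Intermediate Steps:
w = 331 (w = 2 + (101 + 228) = 2 + 329 = 331)
Z(n, s) = -2 - 2*s (Z(n, s) = -2 + s*(-2) = -2 - 2*s)
Z(-7, m(-2, 0))*w = (-2 - 2*(-5))*331 = (-2 + 10)*331 = 8*331 = 2648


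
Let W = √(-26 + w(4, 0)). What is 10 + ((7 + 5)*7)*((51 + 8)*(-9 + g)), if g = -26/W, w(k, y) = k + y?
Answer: -44594 + 64428*I*√22/11 ≈ -44594.0 + 27472.0*I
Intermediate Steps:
W = I*√22 (W = √(-26 + (4 + 0)) = √(-26 + 4) = √(-22) = I*√22 ≈ 4.6904*I)
g = 13*I*√22/11 (g = -26*(-I*√22/22) = -(-13)*I*√22/11 = 13*I*√22/11 ≈ 5.5432*I)
10 + ((7 + 5)*7)*((51 + 8)*(-9 + g)) = 10 + ((7 + 5)*7)*((51 + 8)*(-9 + 13*I*√22/11)) = 10 + (12*7)*(59*(-9 + 13*I*√22/11)) = 10 + 84*(-531 + 767*I*√22/11) = 10 + (-44604 + 64428*I*√22/11) = -44594 + 64428*I*√22/11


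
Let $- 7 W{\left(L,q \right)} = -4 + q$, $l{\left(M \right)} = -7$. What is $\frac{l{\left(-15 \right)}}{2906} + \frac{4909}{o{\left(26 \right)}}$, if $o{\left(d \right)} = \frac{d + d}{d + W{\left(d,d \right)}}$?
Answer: $\frac{570621523}{264446} \approx 2157.8$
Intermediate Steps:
$W{\left(L,q \right)} = \frac{4}{7} - \frac{q}{7}$ ($W{\left(L,q \right)} = - \frac{-4 + q}{7} = \frac{4}{7} - \frac{q}{7}$)
$o{\left(d \right)} = \frac{2 d}{\frac{4}{7} + \frac{6 d}{7}}$ ($o{\left(d \right)} = \frac{d + d}{d - \left(- \frac{4}{7} + \frac{d}{7}\right)} = \frac{2 d}{\frac{4}{7} + \frac{6 d}{7}}$)
$\frac{l{\left(-15 \right)}}{2906} + \frac{4909}{o{\left(26 \right)}} = - \frac{7}{2906} + \frac{4909}{7 \cdot 26 \frac{1}{2 + 3 \cdot 26}} = \left(-7\right) \frac{1}{2906} + \frac{4909}{7 \cdot 26 \frac{1}{2 + 78}} = - \frac{7}{2906} + \frac{4909}{7 \cdot 26 \cdot \frac{1}{80}} = - \frac{7}{2906} + \frac{4909}{\frac{91}{40}} = - \frac{7}{2906} + 4909 \cdot \frac{40}{91} = - \frac{7}{2906} + \frac{196360}{91} = \frac{570621523}{264446}$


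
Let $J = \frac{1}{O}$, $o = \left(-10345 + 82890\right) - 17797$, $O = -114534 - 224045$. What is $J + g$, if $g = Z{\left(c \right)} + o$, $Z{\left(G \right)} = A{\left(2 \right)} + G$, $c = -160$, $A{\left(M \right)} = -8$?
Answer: $\frac{18479641819}{338579} \approx 54580.0$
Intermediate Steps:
$O = -338579$
$Z{\left(G \right)} = -8 + G$
$o = 54748$ ($o = 72545 - 17797 = 54748$)
$J = - \frac{1}{338579}$ ($J = \frac{1}{-338579} = - \frac{1}{338579} \approx -2.9535 \cdot 10^{-6}$)
$g = 54580$ ($g = \left(-8 - 160\right) + 54748 = -168 + 54748 = 54580$)
$J + g = - \frac{1}{338579} + 54580 = \frac{18479641819}{338579}$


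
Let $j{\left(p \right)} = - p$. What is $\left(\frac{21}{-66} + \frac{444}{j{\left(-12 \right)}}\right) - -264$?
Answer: $\frac{6615}{22} \approx 300.68$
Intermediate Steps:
$\left(\frac{21}{-66} + \frac{444}{j{\left(-12 \right)}}\right) - -264 = \left(\frac{21}{-66} + \frac{444}{\left(-1\right) \left(-12\right)}\right) - -264 = \left(21 \left(- \frac{1}{66}\right) + \frac{444}{12}\right) + 264 = \left(- \frac{7}{22} + 444 \cdot \frac{1}{12}\right) + 264 = \left(- \frac{7}{22} + 37\right) + 264 = \frac{807}{22} + 264 = \frac{6615}{22}$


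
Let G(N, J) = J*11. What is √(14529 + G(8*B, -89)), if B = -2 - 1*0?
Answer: 5*√542 ≈ 116.40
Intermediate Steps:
B = -2 (B = -2 + 0 = -2)
G(N, J) = 11*J
√(14529 + G(8*B, -89)) = √(14529 + 11*(-89)) = √(14529 - 979) = √13550 = 5*√542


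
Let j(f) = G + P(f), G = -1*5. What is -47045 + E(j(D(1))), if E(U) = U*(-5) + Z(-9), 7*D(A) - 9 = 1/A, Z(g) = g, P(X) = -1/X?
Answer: -94051/2 ≈ -47026.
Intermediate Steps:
D(A) = 9/7 + 1/(7*A)
G = -5
j(f) = -5 - 1/f
E(U) = -9 - 5*U (E(U) = U*(-5) - 9 = -5*U - 9 = -9 - 5*U)
-47045 + E(j(D(1))) = -47045 + (-9 - 5*(-5 - 1/((⅐)*(1 + 9*1)/1))) = -47045 + (-9 - 5*(-5 - 1/((⅐)*1*(1 + 9)))) = -47045 + (-9 - 5*(-5 - 1/((⅐)*1*10))) = -47045 + (-9 - 5*(-5 - 1/10/7)) = -47045 + (-9 - 5*(-5 - 1*7/10)) = -47045 + (-9 - 5*(-5 - 7/10)) = -47045 + (-9 - 5*(-57/10)) = -47045 + (-9 + 57/2) = -47045 + 39/2 = -94051/2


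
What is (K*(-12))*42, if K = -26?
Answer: 13104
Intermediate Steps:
(K*(-12))*42 = -26*(-12)*42 = 312*42 = 13104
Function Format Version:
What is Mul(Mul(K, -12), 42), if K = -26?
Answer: 13104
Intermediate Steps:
Mul(Mul(K, -12), 42) = Mul(Mul(-26, -12), 42) = Mul(312, 42) = 13104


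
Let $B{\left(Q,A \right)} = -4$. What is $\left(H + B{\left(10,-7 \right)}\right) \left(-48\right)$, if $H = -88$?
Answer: $4416$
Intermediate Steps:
$\left(H + B{\left(10,-7 \right)}\right) \left(-48\right) = \left(-88 - 4\right) \left(-48\right) = \left(-92\right) \left(-48\right) = 4416$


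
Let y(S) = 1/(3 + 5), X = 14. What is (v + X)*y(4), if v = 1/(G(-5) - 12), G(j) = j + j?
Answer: 307/176 ≈ 1.7443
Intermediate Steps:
y(S) = ⅛ (y(S) = 1/8 = ⅛)
G(j) = 2*j
v = -1/22 (v = 1/(2*(-5) - 12) = 1/(-10 - 12) = 1/(-22) = -1/22 ≈ -0.045455)
(v + X)*y(4) = (-1/22 + 14)*(⅛) = (307/22)*(⅛) = 307/176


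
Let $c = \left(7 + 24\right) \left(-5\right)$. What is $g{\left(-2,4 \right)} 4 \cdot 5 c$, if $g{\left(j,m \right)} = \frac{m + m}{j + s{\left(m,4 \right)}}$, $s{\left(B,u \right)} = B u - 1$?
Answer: $- \frac{24800}{13} \approx -1907.7$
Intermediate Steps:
$s{\left(B,u \right)} = -1 + B u$
$c = -155$ ($c = 31 \left(-5\right) = -155$)
$g{\left(j,m \right)} = \frac{2 m}{-1 + j + 4 m}$ ($g{\left(j,m \right)} = \frac{m + m}{j + \left(-1 + m 4\right)} = \frac{2 m}{j + \left(-1 + 4 m\right)} = \frac{2 m}{-1 + j + 4 m}$)
$g{\left(-2,4 \right)} 4 \cdot 5 c = 2 \cdot 4 \frac{1}{-1 - 2 + 4 \cdot 4} \cdot 4 \cdot 5 \left(-155\right) = 2 \cdot 4 \frac{1}{-1 - 2 + 16} \cdot 4 \cdot 5 \left(-155\right) = 2 \cdot 4 \cdot \frac{1}{13} \cdot 4 \cdot 5 \left(-155\right) = \frac{8}{13} \cdot 4 \cdot 5 \left(-155\right) = \frac{32}{13} \cdot 5 \left(-155\right) = \frac{160}{13} \left(-155\right) = - \frac{24800}{13}$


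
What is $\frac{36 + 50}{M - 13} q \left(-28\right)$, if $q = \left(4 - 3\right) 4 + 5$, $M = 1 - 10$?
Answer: $\frac{10836}{11} \approx 985.09$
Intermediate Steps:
$M = -9$ ($M = 1 - 10 = -9$)
$q = 9$ ($q = \left(4 - 3\right) 4 + 5 = 1 \cdot 4 + 5 = 4 + 5 = 9$)
$\frac{36 + 50}{M - 13} q \left(-28\right) = \frac{36 + 50}{-9 - 13} \cdot 9 \left(-28\right) = \frac{86}{-22} \cdot 9 \left(-28\right) = 86 \left(- \frac{1}{22}\right) 9 \left(-28\right) = \left(- \frac{43}{11}\right) 9 \left(-28\right) = \left(- \frac{387}{11}\right) \left(-28\right) = \frac{10836}{11}$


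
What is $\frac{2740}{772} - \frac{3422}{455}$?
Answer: $- \frac{348771}{87815} \approx -3.9717$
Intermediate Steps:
$\frac{2740}{772} - \frac{3422}{455} = 2740 \cdot \frac{1}{772} - \frac{3422}{455} = \frac{685}{193} - \frac{3422}{455} = - \frac{348771}{87815}$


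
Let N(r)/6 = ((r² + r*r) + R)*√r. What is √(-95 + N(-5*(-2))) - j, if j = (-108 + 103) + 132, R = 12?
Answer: -127 + √(-95 + 1272*√10) ≈ -64.331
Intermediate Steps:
j = 127 (j = -5 + 132 = 127)
N(r) = 6*√r*(12 + 2*r²) (N(r) = 6*(((r² + r*r) + 12)*√r) = 6*(((r² + r²) + 12)*√r) = 6*((2*r² + 12)*√r) = 6*((12 + 2*r²)*√r) = 6*(√r*(12 + 2*r²)) = 6*√r*(12 + 2*r²))
√(-95 + N(-5*(-2))) - j = √(-95 + 12*√(-5*(-2))*(6 + (-5*(-2))²)) - 1*127 = √(-95 + 12*√10*(6 + 10²)) - 127 = √(-95 + 12*√10*(6 + 100)) - 127 = √(-95 + 12*√10*106) - 127 = √(-95 + 1272*√10) - 127 = -127 + √(-95 + 1272*√10)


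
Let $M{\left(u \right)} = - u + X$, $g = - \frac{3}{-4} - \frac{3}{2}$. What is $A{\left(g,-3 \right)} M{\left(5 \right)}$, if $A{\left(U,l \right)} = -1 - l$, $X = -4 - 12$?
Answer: $-42$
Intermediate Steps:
$g = - \frac{3}{4}$ ($g = \left(-3\right) \left(- \frac{1}{4}\right) - \frac{3}{2} = \frac{3}{4} - \frac{3}{2} = - \frac{3}{4} \approx -0.75$)
$X = -16$ ($X = -4 - 12 = -16$)
$M{\left(u \right)} = -16 - u$ ($M{\left(u \right)} = - u - 16 = -16 - u$)
$A{\left(g,-3 \right)} M{\left(5 \right)} = \left(-1 - -3\right) \left(-16 - 5\right) = \left(-1 + 3\right) \left(-16 - 5\right) = 2 \left(-21\right) = -42$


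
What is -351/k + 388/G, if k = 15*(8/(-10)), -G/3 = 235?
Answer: 80933/2820 ≈ 28.700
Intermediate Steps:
G = -705 (G = -3*235 = -705)
k = -12 (k = 15*(8*(-⅒)) = 15*(-⅘) = -12)
-351/k + 388/G = -351/(-12) + 388/(-705) = -351*(-1/12) + 388*(-1/705) = 117/4 - 388/705 = 80933/2820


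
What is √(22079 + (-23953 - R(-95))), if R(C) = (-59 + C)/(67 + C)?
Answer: I*√7518/2 ≈ 43.353*I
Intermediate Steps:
R(C) = (-59 + C)/(67 + C)
√(22079 + (-23953 - R(-95))) = √(22079 + (-23953 - (-59 - 95)/(67 - 95))) = √(22079 + (-23953 - (-154)/(-28))) = √(22079 + (-23953 - (-1)*(-154)/28)) = √(22079 + (-23953 - 1*11/2)) = √(22079 + (-23953 - 11/2)) = √(22079 - 47917/2) = √(-3759/2) = I*√7518/2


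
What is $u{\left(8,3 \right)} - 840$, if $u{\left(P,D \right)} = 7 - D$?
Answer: $-836$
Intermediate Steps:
$u{\left(8,3 \right)} - 840 = \left(7 - 3\right) - 840 = 4 - 840 = -836$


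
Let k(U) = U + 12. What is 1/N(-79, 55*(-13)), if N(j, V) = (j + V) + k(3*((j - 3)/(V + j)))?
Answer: -397/310331 ≈ -0.0012793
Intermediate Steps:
k(U) = 12 + U
N(j, V) = 12 + V + j + 3*(-3 + j)/(V + j) (N(j, V) = (j + V) + (12 + 3*((j - 3)/(V + j))) = (V + j) + (12 + 3*((-3 + j)/(V + j))) = (V + j) + (12 + 3*(-3 + j)/(V + j)) = 12 + V + j + 3*(-3 + j)/(V + j))
1/N(-79, 55*(-13)) = 1/((-9 + 3*(-79) + (55*(-13) - 79)*(12 + 55*(-13) - 79))/(55*(-13) - 79)) = 1/((-9 - 237 + (-715 - 79)*(12 - 715 - 79))/(-715 - 79)) = 1/((-9 - 237 - 794*(-782))/(-794)) = 1/(-(-9 - 237 + 620908)/794) = 1/(-1/794*620662) = 1/(-310331/397) = -397/310331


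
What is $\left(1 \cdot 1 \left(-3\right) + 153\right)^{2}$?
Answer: $22500$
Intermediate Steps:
$\left(1 \cdot 1 \left(-3\right) + 153\right)^{2} = \left(1 \left(-3\right) + 153\right)^{2} = \left(-3 + 153\right)^{2} = 150^{2} = 22500$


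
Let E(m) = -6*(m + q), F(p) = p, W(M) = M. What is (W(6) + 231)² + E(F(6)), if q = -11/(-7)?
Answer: 392865/7 ≈ 56124.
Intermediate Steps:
q = 11/7 (q = -11*(-⅐) = 11/7 ≈ 1.5714)
E(m) = -66/7 - 6*m (E(m) = -6*(m + 11/7) = -6*(11/7 + m) = -66/7 - 6*m)
(W(6) + 231)² + E(F(6)) = (6 + 231)² + (-66/7 - 6*6) = 237² + (-66/7 - 36) = 56169 - 318/7 = 392865/7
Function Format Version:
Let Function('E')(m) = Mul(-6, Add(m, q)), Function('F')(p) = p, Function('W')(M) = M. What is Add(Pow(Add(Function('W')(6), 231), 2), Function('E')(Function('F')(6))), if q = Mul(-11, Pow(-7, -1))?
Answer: Rational(392865, 7) ≈ 56124.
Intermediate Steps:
q = Rational(11, 7) (q = Mul(-11, Rational(-1, 7)) = Rational(11, 7) ≈ 1.5714)
Function('E')(m) = Add(Rational(-66, 7), Mul(-6, m)) (Function('E')(m) = Mul(-6, Add(m, Rational(11, 7))) = Mul(-6, Add(Rational(11, 7), m)) = Add(Rational(-66, 7), Mul(-6, m)))
Add(Pow(Add(Function('W')(6), 231), 2), Function('E')(Function('F')(6))) = Add(Pow(Add(6, 231), 2), Add(Rational(-66, 7), Mul(-6, 6))) = Add(Pow(237, 2), Add(Rational(-66, 7), -36)) = Add(56169, Rational(-318, 7)) = Rational(392865, 7)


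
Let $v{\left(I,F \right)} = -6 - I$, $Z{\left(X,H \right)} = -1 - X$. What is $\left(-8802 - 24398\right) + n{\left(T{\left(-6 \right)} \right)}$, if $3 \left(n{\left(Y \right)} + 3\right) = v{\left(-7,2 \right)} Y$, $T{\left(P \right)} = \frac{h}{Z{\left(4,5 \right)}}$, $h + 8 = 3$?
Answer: $- \frac{99608}{3} \approx -33203.0$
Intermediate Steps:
$h = -5$ ($h = -8 + 3 = -5$)
$T{\left(P \right)} = 1$ ($T{\left(P \right)} = - \frac{5}{-1 - 4} = - \frac{5}{-5} = \left(-5\right) \left(- \frac{1}{5}\right) = 1$)
$n{\left(Y \right)} = -3 + \frac{Y}{3}$ ($n{\left(Y \right)} = -3 + \frac{\left(-6 - -7\right) Y}{3} = -3 + \frac{\left(-6 + 7\right) Y}{3} = -3 + \frac{1 Y}{3} = -3 + \frac{Y}{3}$)
$\left(-8802 - 24398\right) + n{\left(T{\left(-6 \right)} \right)} = \left(-8802 - 24398\right) + \left(-3 + \frac{1}{3} \cdot 1\right) = \left(-8802 - 24398\right) + \left(-3 + \frac{1}{3}\right) = -33200 - \frac{8}{3} = - \frac{99608}{3}$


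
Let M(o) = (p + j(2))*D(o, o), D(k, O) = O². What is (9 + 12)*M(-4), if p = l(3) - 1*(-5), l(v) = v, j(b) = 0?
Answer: 2688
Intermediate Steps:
p = 8 (p = 3 - 1*(-5) = 3 + 5 = 8)
M(o) = 8*o² (M(o) = (8 + 0)*o² = 8*o²)
(9 + 12)*M(-4) = (9 + 12)*(8*(-4)²) = 21*(8*16) = 21*128 = 2688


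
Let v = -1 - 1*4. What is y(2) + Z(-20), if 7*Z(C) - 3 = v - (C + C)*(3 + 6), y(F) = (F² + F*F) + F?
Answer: 428/7 ≈ 61.143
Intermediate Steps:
y(F) = F + 2*F² (y(F) = (F² + F²) + F = 2*F² + F = F + 2*F²)
v = -5 (v = -1 - 4 = -5)
Z(C) = -2/7 - 18*C/7 (Z(C) = 3/7 + (-5 - (C + C)*(3 + 6))/7 = 3/7 + (-5 - 2*C*9)/7 = 3/7 + (-5 - 18*C)/7 = 3/7 + (-5/7 - 18*C/7) = -2/7 - 18*C/7)
y(2) + Z(-20) = 2*(1 + 2*2) + (-2/7 - 18/7*(-20)) = 2*(1 + 4) + (-2/7 + 360/7) = 2*5 + 358/7 = 10 + 358/7 = 428/7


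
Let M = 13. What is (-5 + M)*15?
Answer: 120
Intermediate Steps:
(-5 + M)*15 = (-5 + 13)*15 = 8*15 = 120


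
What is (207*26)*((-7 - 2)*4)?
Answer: -193752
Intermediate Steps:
(207*26)*((-7 - 2)*4) = 5382*(-9*4) = 5382*(-36) = -193752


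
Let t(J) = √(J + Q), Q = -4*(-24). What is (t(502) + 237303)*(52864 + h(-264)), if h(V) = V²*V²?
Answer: 1152719559699840 + 4857585280*√598 ≈ 1.1528e+15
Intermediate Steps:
Q = 96
t(J) = √(96 + J) (t(J) = √(J + 96) = √(96 + J))
h(V) = V⁴
(t(502) + 237303)*(52864 + h(-264)) = (√(96 + 502) + 237303)*(52864 + (-264)⁴) = (√598 + 237303)*(52864 + 4857532416) = (237303 + √598)*4857585280 = 1152719559699840 + 4857585280*√598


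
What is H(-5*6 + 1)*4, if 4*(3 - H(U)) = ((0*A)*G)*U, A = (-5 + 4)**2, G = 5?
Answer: 12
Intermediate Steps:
A = 1 (A = (-1)**2 = 1)
H(U) = 3 (H(U) = 3 - (0*1)*5*U/4 = 3 - 0*5*U/4 = 3 - 0*U = 3 - 1/4*0 = 3 + 0 = 3)
H(-5*6 + 1)*4 = 3*4 = 12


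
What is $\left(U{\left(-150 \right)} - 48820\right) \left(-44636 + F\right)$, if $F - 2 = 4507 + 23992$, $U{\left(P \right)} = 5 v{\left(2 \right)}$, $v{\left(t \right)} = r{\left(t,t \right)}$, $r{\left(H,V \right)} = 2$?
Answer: $787549350$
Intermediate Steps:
$v{\left(t \right)} = 2$
$U{\left(P \right)} = 10$ ($U{\left(P \right)} = 5 \cdot 2 = 10$)
$F = 28501$ ($F = 2 + \left(4507 + 23992\right) = 2 + 28499 = 28501$)
$\left(U{\left(-150 \right)} - 48820\right) \left(-44636 + F\right) = \left(10 - 48820\right) \left(-44636 + 28501\right) = \left(-48810\right) \left(-16135\right) = 787549350$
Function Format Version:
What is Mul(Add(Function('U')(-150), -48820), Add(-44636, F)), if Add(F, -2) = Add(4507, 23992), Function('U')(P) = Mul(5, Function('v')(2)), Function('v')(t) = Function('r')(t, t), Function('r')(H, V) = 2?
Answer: 787549350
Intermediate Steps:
Function('v')(t) = 2
Function('U')(P) = 10 (Function('U')(P) = Mul(5, 2) = 10)
F = 28501 (F = Add(2, Add(4507, 23992)) = Add(2, 28499) = 28501)
Mul(Add(Function('U')(-150), -48820), Add(-44636, F)) = Mul(Add(10, -48820), Add(-44636, 28501)) = Mul(-48810, -16135) = 787549350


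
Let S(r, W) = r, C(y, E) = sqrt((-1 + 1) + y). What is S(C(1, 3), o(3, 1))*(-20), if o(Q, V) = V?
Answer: -20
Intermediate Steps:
C(y, E) = sqrt(y) (C(y, E) = sqrt(0 + y) = sqrt(y))
S(C(1, 3), o(3, 1))*(-20) = sqrt(1)*(-20) = 1*(-20) = -20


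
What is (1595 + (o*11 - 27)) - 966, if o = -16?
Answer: 426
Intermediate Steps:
(1595 + (o*11 - 27)) - 966 = (1595 + (-16*11 - 27)) - 966 = (1595 + (-176 - 27)) - 966 = (1595 - 203) - 966 = 1392 - 966 = 426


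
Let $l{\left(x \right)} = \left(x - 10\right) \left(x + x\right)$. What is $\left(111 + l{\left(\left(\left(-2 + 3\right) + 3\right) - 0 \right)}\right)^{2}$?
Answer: $3969$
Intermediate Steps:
$l{\left(x \right)} = 2 x \left(-10 + x\right)$ ($l{\left(x \right)} = \left(-10 + x\right) 2 x = 2 x \left(-10 + x\right)$)
$\left(111 + l{\left(\left(\left(-2 + 3\right) + 3\right) - 0 \right)}\right)^{2} = \left(111 + 2 \left(\left(\left(-2 + 3\right) + 3\right) - 0\right) \left(-10 + \left(\left(\left(-2 + 3\right) + 3\right) - 0\right)\right)\right)^{2} = \left(111 + 2 \left(\left(1 + 3\right) + 0\right) \left(-10 + \left(\left(1 + 3\right) + 0\right)\right)\right)^{2} = \left(111 + 2 \left(4 + 0\right) \left(-10 + \left(4 + 0\right)\right)\right)^{2} = \left(111 + 2 \cdot 4 \left(-10 + 4\right)\right)^{2} = \left(111 + 2 \cdot 4 \left(-6\right)\right)^{2} = \left(111 - 48\right)^{2} = 63^{2} = 3969$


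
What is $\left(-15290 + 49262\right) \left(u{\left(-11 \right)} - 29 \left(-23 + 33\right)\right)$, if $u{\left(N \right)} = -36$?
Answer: $-11074872$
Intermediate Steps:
$\left(-15290 + 49262\right) \left(u{\left(-11 \right)} - 29 \left(-23 + 33\right)\right) = \left(-15290 + 49262\right) \left(-36 - 29 \left(-23 + 33\right)\right) = 33972 \left(-36 - 290\right) = 33972 \left(-326\right) = -11074872$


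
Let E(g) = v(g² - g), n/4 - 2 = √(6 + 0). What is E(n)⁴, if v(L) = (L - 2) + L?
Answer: 63063283216 + 25745475840*√6 ≈ 1.2613e+11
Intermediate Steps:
v(L) = -2 + 2*L (v(L) = (-2 + L) + L = -2 + 2*L)
n = 8 + 4*√6 (n = 8 + 4*√(6 + 0) = 8 + 4*√6 ≈ 17.798)
E(g) = -2 - 2*g + 2*g² (E(g) = -2 + 2*(g² - g) = -2 + (-2*g + 2*g²) = -2 - 2*g + 2*g²)
E(n)⁴ = (-2 + 2*(8 + 4*√6)*(-1 + (8 + 4*√6)))⁴ = (-2 + 2*(8 + 4*√6)*(7 + 4*√6))⁴ = (-2 + 2*(7 + 4*√6)*(8 + 4*√6))⁴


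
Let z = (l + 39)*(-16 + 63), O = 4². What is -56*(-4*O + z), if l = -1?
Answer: -96432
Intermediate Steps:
O = 16
z = 1786 (z = (-1 + 39)*(-16 + 63) = 38*47 = 1786)
-56*(-4*O + z) = -56*(-4*16 + 1786) = -56*(-64 + 1786) = -56*1722 = -96432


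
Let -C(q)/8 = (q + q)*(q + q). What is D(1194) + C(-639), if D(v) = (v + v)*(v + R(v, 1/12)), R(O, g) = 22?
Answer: -10162464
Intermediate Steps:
D(v) = 2*v*(22 + v) (D(v) = (v + v)*(v + 22) = (2*v)*(22 + v) = 2*v*(22 + v))
C(q) = -32*q² (C(q) = -8*(q + q)*(q + q) = -8*2*q*2*q = -32*q²)
D(1194) + C(-639) = 2*1194*(22 + 1194) - 32*(-639)² = 2*1194*1216 - 32*408321 = 2903808 - 13066272 = -10162464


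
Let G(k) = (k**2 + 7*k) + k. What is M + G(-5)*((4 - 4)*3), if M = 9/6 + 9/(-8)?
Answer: 3/8 ≈ 0.37500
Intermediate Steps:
G(k) = k**2 + 8*k
M = 3/8 (M = 9*(1/6) + 9*(-1/8) = 3/2 - 9/8 = 3/8 ≈ 0.37500)
M + G(-5)*((4 - 4)*3) = 3/8 + (-5*(8 - 5))*((4 - 4)*3) = 3/8 + (-5*3)*(0*3) = 3/8 - 15*0 = 3/8 + 0 = 3/8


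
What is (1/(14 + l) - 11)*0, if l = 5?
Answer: 0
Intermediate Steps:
(1/(14 + l) - 11)*0 = (1/(14 + 5) - 11)*0 = (1/19 - 11)*0 = -208/19*0 = 0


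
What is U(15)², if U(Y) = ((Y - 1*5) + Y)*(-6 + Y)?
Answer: 50625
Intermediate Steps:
U(Y) = (-6 + Y)*(-5 + 2*Y) (U(Y) = ((Y - 5) + Y)*(-6 + Y) = ((-5 + Y) + Y)*(-6 + Y) = (-5 + 2*Y)*(-6 + Y) = (-6 + Y)*(-5 + 2*Y))
U(15)² = (30 - 17*15 + 2*15²)² = (30 - 255 + 2*225)² = (30 - 255 + 450)² = 225² = 50625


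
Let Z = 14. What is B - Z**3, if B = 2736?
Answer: -8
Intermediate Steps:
B - Z**3 = 2736 - 1*14**3 = 2736 - 1*2744 = 2736 - 2744 = -8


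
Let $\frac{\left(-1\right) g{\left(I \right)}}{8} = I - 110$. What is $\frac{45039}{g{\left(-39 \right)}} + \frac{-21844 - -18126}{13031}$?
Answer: $\frac{582471353}{15532952} \approx 37.499$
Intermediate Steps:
$g{\left(I \right)} = 880 - 8 I$ ($g{\left(I \right)} = - 8 \left(I - 110\right) = - 8 \left(-110 + I\right) = 880 - 8 I$)
$\frac{45039}{g{\left(-39 \right)}} + \frac{-21844 - -18126}{13031} = \frac{45039}{880 - -312} + \frac{-21844 - -18126}{13031} = \frac{45039}{880 + 312} + \left(-21844 + 18126\right) \frac{1}{13031} = \frac{45039}{1192} - \frac{3718}{13031} = \frac{582471353}{15532952}$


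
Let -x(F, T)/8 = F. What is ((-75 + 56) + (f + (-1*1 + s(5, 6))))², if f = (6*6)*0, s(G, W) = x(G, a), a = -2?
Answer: 3600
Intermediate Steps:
x(F, T) = -8*F
s(G, W) = -8*G
f = 0 (f = 36*0 = 0)
((-75 + 56) + (f + (-1*1 + s(5, 6))))² = ((-75 + 56) + (0 + (-1*1 - 8*5)))² = (-19 + (0 + (-1 - 40)))² = (-19 + (0 - 41))² = (-19 - 41)² = (-60)² = 3600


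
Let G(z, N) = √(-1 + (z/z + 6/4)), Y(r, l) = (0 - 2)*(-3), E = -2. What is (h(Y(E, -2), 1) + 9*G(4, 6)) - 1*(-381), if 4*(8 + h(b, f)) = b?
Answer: 749/2 + 9*√6/2 ≈ 385.52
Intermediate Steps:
Y(r, l) = 6 (Y(r, l) = -2*(-3) = 6)
h(b, f) = -8 + b/4
G(z, N) = √6/2 (G(z, N) = √(-1 + (1 + 6*(¼))) = √(-1 + (1 + 3/2)) = √(-1 + 5/2) = √(3/2) = √6/2)
(h(Y(E, -2), 1) + 9*G(4, 6)) - 1*(-381) = ((-8 + (¼)*6) + 9*(√6/2)) - 1*(-381) = ((-8 + 3/2) + 9*√6/2) + 381 = (-13/2 + 9*√6/2) + 381 = 749/2 + 9*√6/2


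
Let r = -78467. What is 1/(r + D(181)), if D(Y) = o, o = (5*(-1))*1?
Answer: -1/78472 ≈ -1.2743e-5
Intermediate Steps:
o = -5 (o = -5*1 = -5)
D(Y) = -5
1/(r + D(181)) = 1/(-78467 - 5) = 1/(-78472) = -1/78472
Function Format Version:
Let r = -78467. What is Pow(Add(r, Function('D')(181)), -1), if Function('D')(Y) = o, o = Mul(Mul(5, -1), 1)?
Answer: Rational(-1, 78472) ≈ -1.2743e-5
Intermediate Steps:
o = -5 (o = Mul(-5, 1) = -5)
Function('D')(Y) = -5
Pow(Add(r, Function('D')(181)), -1) = Pow(Add(-78467, -5), -1) = Pow(-78472, -1) = Rational(-1, 78472)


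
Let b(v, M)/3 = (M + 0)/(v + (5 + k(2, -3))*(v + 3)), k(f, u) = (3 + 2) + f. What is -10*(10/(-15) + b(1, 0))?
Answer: 20/3 ≈ 6.6667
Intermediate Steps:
k(f, u) = 5 + f
b(v, M) = 3*M/(36 + 13*v) (b(v, M) = 3*((M + 0)/(v + (5 + (5 + 2))*(v + 3))) = 3*(M/(v + (5 + 7)*(3 + v))) = 3*(M/(v + 12*(3 + v))) = 3*(M/(v + (36 + 12*v))) = 3*(M/(36 + 13*v)) = 3*M/(36 + 13*v))
-10*(10/(-15) + b(1, 0)) = -10*(10/(-15) + 3*0/(36 + 13*1)) = -10*(10*(-1/15) + 3*0/(36 + 13)) = -10*(-⅔ + 3*0/49) = -10*(-⅔ + 3*0*(1/49)) = -10*(-⅔ + 0) = -10*(-⅔) = 20/3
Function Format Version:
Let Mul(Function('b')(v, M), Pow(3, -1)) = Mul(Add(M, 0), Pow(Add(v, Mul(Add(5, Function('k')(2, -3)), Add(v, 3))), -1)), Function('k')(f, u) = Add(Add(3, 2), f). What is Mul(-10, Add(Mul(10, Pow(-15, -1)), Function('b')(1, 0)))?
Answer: Rational(20, 3) ≈ 6.6667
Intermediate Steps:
Function('k')(f, u) = Add(5, f)
Function('b')(v, M) = Mul(3, M, Pow(Add(36, Mul(13, v)), -1)) (Function('b')(v, M) = Mul(3, Mul(Add(M, 0), Pow(Add(v, Mul(Add(5, Add(5, 2)), Add(v, 3))), -1))) = Mul(3, Mul(M, Pow(Add(v, Mul(Add(5, 7), Add(3, v))), -1))) = Mul(3, Mul(M, Pow(Add(v, Mul(12, Add(3, v))), -1))) = Mul(3, Mul(M, Pow(Add(v, Add(36, Mul(12, v))), -1))) = Mul(3, Mul(M, Pow(Add(36, Mul(13, v)), -1))) = Mul(3, M, Pow(Add(36, Mul(13, v)), -1)))
Mul(-10, Add(Mul(10, Pow(-15, -1)), Function('b')(1, 0))) = Mul(-10, Add(Mul(10, Pow(-15, -1)), Mul(3, 0, Pow(Add(36, Mul(13, 1)), -1)))) = Mul(-10, Add(Mul(10, Rational(-1, 15)), Mul(3, 0, Pow(Add(36, 13), -1)))) = Mul(-10, Add(Rational(-2, 3), Mul(3, 0, Pow(49, -1)))) = Mul(-10, Add(Rational(-2, 3), Mul(3, 0, Rational(1, 49)))) = Mul(-10, Add(Rational(-2, 3), 0)) = Mul(-10, Rational(-2, 3)) = Rational(20, 3)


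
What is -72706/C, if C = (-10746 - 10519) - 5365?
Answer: 36353/13315 ≈ 2.7302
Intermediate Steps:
C = -26630 (C = -21265 - 5365 = -26630)
-72706/C = -72706/(-26630) = -72706*(-1/26630) = 36353/13315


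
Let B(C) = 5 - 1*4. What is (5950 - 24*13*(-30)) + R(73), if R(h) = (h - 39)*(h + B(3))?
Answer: 17826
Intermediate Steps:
B(C) = 1 (B(C) = 5 - 4 = 1)
R(h) = (1 + h)*(-39 + h) (R(h) = (h - 39)*(h + 1) = (-39 + h)*(1 + h) = (1 + h)*(-39 + h))
(5950 - 24*13*(-30)) + R(73) = (5950 - 24*13*(-30)) + (-39 + 73**2 - 38*73) = (5950 - 312*(-30)) + (-39 + 5329 - 2774) = (5950 + 9360) + 2516 = 15310 + 2516 = 17826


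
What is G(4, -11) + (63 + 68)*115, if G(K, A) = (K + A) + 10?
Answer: 15068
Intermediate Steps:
G(K, A) = 10 + A + K (G(K, A) = (A + K) + 10 = 10 + A + K)
G(4, -11) + (63 + 68)*115 = (10 - 11 + 4) + (63 + 68)*115 = 3 + 131*115 = 3 + 15065 = 15068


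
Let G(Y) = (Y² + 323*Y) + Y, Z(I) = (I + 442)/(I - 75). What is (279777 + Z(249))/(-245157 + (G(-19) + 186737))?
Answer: -48681889/11173410 ≈ -4.3569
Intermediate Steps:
Z(I) = (442 + I)/(-75 + I)
G(Y) = Y² + 324*Y
(279777 + Z(249))/(-245157 + (G(-19) + 186737)) = (279777 + (442 + 249)/(-75 + 249))/(-245157 + (-19*(324 - 19) + 186737)) = (279777 + 691/174)/(-245157 + (-19*305 + 186737)) = (279777 + (1/174)*691)/(-245157 + (-5795 + 186737)) = (279777 + 691/174)/(-245157 + 180942) = (48681889/174)/(-64215) = (48681889/174)*(-1/64215) = -48681889/11173410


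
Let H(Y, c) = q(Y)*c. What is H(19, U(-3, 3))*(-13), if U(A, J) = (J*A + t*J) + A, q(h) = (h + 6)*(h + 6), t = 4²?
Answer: -292500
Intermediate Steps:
t = 16
q(h) = (6 + h)² (q(h) = (6 + h)*(6 + h) = (6 + h)²)
U(A, J) = A + 16*J + A*J (U(A, J) = (J*A + 16*J) + A = (A*J + 16*J) + A = (16*J + A*J) + A = A + 16*J + A*J)
H(Y, c) = c*(6 + Y)² (H(Y, c) = (6 + Y)²*c = c*(6 + Y)²)
H(19, U(-3, 3))*(-13) = ((-3 + 16*3 - 3*3)*(6 + 19)²)*(-13) = ((-3 + 48 - 9)*25²)*(-13) = (36*625)*(-13) = 22500*(-13) = -292500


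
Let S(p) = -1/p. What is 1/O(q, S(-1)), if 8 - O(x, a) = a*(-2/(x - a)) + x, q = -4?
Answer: 5/58 ≈ 0.086207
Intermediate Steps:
O(x, a) = 8 - x + 2*a/(x - a) (O(x, a) = 8 - (a*(-2/(x - a)) + x) = 8 - (-2*a/(x - a) + x) = 8 - (x - 2*a/(x - a)) = 8 + (-x + 2*a/(x - a)) = 8 - x + 2*a/(x - a))
1/O(q, S(-1)) = 1/(((-4)² - 8*(-4) + 6*(-1/(-1)) - 1*(-1/(-1))*(-4))/(-1/(-1) - 1*(-4))) = 1/((16 + 32 + 6*(-1*(-1)) - 1*(-1*(-1))*(-4))/(-1*(-1) + 4)) = 1/((16 + 32 + 6*1 - 1*1*(-4))/(1 + 4)) = 1/((16 + 32 + 6 + 4)/5) = 1/((⅕)*58) = 1/(58/5) = 5/58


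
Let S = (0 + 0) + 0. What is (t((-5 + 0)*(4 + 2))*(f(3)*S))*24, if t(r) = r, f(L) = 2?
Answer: 0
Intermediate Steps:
S = 0 (S = 0 + 0 = 0)
(t((-5 + 0)*(4 + 2))*(f(3)*S))*24 = (((-5 + 0)*(4 + 2))*(2*0))*24 = (-5*6*0)*24 = -30*0*24 = 0*24 = 0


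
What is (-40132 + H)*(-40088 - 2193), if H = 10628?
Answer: 1247458624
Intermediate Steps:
(-40132 + H)*(-40088 - 2193) = (-40132 + 10628)*(-40088 - 2193) = -29504*(-42281) = 1247458624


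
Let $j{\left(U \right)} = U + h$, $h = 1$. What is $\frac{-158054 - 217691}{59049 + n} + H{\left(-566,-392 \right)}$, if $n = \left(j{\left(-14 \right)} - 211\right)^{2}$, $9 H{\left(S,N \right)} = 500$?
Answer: $\frac{10246159}{196605} \approx 52.115$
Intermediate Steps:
$H{\left(S,N \right)} = \frac{500}{9}$ ($H{\left(S,N \right)} = \frac{1}{9} \cdot 500 = \frac{500}{9}$)
$j{\left(U \right)} = 1 + U$ ($j{\left(U \right)} = U + 1 = 1 + U$)
$n = 50176$ ($n = \left(\left(1 - 14\right) - 211\right)^{2} = \left(-13 - 211\right)^{2} = \left(-224\right)^{2} = 50176$)
$\frac{-158054 - 217691}{59049 + n} + H{\left(-566,-392 \right)} = \frac{-158054 - 217691}{59049 + 50176} + \frac{500}{9} = - \frac{375745}{109225} + \frac{500}{9} = \left(-375745\right) \frac{1}{109225} + \frac{500}{9} = - \frac{75149}{21845} + \frac{500}{9} = \frac{10246159}{196605}$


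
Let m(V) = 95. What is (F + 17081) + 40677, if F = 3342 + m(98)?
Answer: 61195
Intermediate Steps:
F = 3437 (F = 3342 + 95 = 3437)
(F + 17081) + 40677 = (3437 + 17081) + 40677 = 20518 + 40677 = 61195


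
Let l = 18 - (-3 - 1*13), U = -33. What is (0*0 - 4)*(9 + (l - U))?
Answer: -304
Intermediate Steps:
l = 34 (l = 18 - (-3 - 13) = 18 - 1*(-16) = 18 + 16 = 34)
(0*0 - 4)*(9 + (l - U)) = (0*0 - 4)*(9 + (34 - 1*(-33))) = (0 - 4)*(9 + (34 + 33)) = -4*(9 + 67) = -4*76 = -304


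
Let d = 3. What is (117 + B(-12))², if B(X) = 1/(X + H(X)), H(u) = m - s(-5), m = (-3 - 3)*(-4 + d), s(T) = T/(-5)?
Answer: 669124/49 ≈ 13656.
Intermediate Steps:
s(T) = -T/5 (s(T) = T*(-⅕) = -T/5)
m = 6 (m = (-3 - 3)*(-4 + 3) = -6*(-1) = 6)
H(u) = 5 (H(u) = 6 - (-1)*(-5)/5 = 6 - 1*1 = 6 - 1 = 5)
B(X) = 1/(5 + X) (B(X) = 1/(X + 5) = 1/(5 + X))
(117 + B(-12))² = (117 + 1/(5 - 12))² = (117 + 1/(-7))² = (117 - ⅐)² = (818/7)² = 669124/49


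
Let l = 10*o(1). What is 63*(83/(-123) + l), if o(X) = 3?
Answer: 75747/41 ≈ 1847.5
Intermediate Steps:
l = 30 (l = 10*3 = 30)
63*(83/(-123) + l) = 63*(83/(-123) + 30) = 63*(83*(-1/123) + 30) = 63*(-83/123 + 30) = 63*(3607/123) = 75747/41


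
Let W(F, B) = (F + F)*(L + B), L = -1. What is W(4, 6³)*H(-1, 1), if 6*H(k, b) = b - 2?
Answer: -860/3 ≈ -286.67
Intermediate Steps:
W(F, B) = 2*F*(-1 + B) (W(F, B) = (F + F)*(-1 + B) = (2*F)*(-1 + B) = 2*F*(-1 + B))
H(k, b) = -⅓ + b/6 (H(k, b) = (b - 2)/6 = (-2 + b)/6 = -⅓ + b/6)
W(4, 6³)*H(-1, 1) = (2*4*(-1 + 6³))*(-⅓ + (⅙)*1) = (2*4*(-1 + 216))*(-⅓ + ⅙) = (2*4*215)*(-⅙) = 1720*(-⅙) = -860/3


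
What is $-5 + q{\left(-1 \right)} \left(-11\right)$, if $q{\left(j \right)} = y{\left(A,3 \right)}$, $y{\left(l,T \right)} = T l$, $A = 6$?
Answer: $-203$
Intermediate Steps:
$q{\left(j \right)} = 18$ ($q{\left(j \right)} = 3 \cdot 6 = 18$)
$-5 + q{\left(-1 \right)} \left(-11\right) = -5 + 18 \left(-11\right) = -5 - 198 = -203$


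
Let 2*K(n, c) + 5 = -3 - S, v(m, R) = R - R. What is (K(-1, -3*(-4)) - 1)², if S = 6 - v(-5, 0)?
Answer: 64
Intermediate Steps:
v(m, R) = 0
S = 6 (S = 6 - 1*0 = 6 + 0 = 6)
K(n, c) = -7 (K(n, c) = -5/2 + (-3 - 1*6)/2 = -5/2 + (-3 - 6)/2 = -5/2 + (½)*(-9) = -5/2 - 9/2 = -7)
(K(-1, -3*(-4)) - 1)² = (-7 - 1)² = (-8)² = 64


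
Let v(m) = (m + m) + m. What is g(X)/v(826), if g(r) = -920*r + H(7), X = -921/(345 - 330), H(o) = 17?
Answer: 18835/826 ≈ 22.803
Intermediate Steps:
X = -307/5 (X = -921/15 = -921*1/15 = -307/5 ≈ -61.400)
v(m) = 3*m (v(m) = 2*m + m = 3*m)
g(r) = 17 - 920*r (g(r) = -920*r + 17 = 17 - 920*r)
g(X)/v(826) = (17 - 920*(-307/5))/((3*826)) = (17 + 56488)/2478 = 56505*(1/2478) = 18835/826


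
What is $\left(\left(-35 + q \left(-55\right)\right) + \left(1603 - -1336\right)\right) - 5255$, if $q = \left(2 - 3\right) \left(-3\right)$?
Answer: $-2516$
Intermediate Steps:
$q = 3$ ($q = \left(-1\right) \left(-3\right) = 3$)
$\left(\left(-35 + q \left(-55\right)\right) + \left(1603 - -1336\right)\right) - 5255 = \left(\left(-35 + 3 \left(-55\right)\right) + \left(1603 - -1336\right)\right) - 5255 = \left(\left(-35 - 165\right) + \left(1603 + 1336\right)\right) - 5255 = \left(-200 + 2939\right) - 5255 = 2739 - 5255 = -2516$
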